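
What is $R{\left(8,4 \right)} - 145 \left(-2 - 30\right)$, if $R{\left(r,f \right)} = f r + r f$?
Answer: $4704$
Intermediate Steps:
$R{\left(r,f \right)} = 2 f r$ ($R{\left(r,f \right)} = f r + f r = 2 f r$)
$R{\left(8,4 \right)} - 145 \left(-2 - 30\right) = 2 \cdot 4 \cdot 8 - 145 \left(-2 - 30\right) = 64 - 145 \left(-2 - 30\right) = 64 - -4640 = 64 + 4640 = 4704$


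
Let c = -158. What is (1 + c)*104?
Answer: -16328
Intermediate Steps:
(1 + c)*104 = (1 - 158)*104 = -157*104 = -16328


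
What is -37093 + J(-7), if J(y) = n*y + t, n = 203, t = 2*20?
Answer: -38474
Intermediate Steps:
t = 40
J(y) = 40 + 203*y (J(y) = 203*y + 40 = 40 + 203*y)
-37093 + J(-7) = -37093 + (40 + 203*(-7)) = -37093 + (40 - 1421) = -37093 - 1381 = -38474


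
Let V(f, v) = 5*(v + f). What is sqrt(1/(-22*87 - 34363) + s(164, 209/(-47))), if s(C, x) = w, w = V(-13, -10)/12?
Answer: I*sqrt(454028457477)/217662 ≈ 3.0957*I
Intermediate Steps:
V(f, v) = 5*f + 5*v (V(f, v) = 5*(f + v) = 5*f + 5*v)
w = -115/12 (w = (5*(-13) + 5*(-10))/12 = (-65 - 50)*(1/12) = -115*1/12 = -115/12 ≈ -9.5833)
s(C, x) = -115/12
sqrt(1/(-22*87 - 34363) + s(164, 209/(-47))) = sqrt(1/(-22*87 - 34363) - 115/12) = sqrt(1/(-1914 - 34363) - 115/12) = sqrt(1/(-36277) - 115/12) = sqrt(-1/36277 - 115/12) = sqrt(-4171867/435324) = I*sqrt(454028457477)/217662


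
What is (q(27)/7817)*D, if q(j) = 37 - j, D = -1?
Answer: -10/7817 ≈ -0.0012793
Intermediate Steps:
(q(27)/7817)*D = ((37 - 1*27)/7817)*(-1) = ((37 - 27)*(1/7817))*(-1) = (10*(1/7817))*(-1) = (10/7817)*(-1) = -10/7817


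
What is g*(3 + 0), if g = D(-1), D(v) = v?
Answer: -3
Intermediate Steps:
g = -1
g*(3 + 0) = -(3 + 0) = -1*3 = -3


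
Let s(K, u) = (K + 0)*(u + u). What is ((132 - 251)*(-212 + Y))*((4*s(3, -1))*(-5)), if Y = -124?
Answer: 4798080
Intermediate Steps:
s(K, u) = 2*K*u (s(K, u) = K*(2*u) = 2*K*u)
((132 - 251)*(-212 + Y))*((4*s(3, -1))*(-5)) = ((132 - 251)*(-212 - 124))*((4*(2*3*(-1)))*(-5)) = (-119*(-336))*((4*(-6))*(-5)) = 39984*(-24*(-5)) = 39984*120 = 4798080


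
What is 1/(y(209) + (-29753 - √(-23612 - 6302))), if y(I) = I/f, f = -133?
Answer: -728987/21691428655 + 49*I*√29914/43382857310 ≈ -3.3607e-5 + 1.9535e-7*I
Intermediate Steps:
y(I) = -I/133 (y(I) = I/(-133) = I*(-1/133) = -I/133)
1/(y(209) + (-29753 - √(-23612 - 6302))) = 1/(-1/133*209 + (-29753 - √(-23612 - 6302))) = 1/(-11/7 + (-29753 - √(-29914))) = 1/(-11/7 + (-29753 - I*√29914)) = 1/(-208282/7 - I*√29914)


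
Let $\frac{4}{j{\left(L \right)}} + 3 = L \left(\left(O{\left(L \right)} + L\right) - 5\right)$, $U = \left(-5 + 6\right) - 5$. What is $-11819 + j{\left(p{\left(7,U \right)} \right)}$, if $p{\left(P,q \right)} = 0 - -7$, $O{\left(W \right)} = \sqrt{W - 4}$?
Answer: $- \frac{153669}{13} + \frac{14 \sqrt{3}}{13} \approx -11819.0$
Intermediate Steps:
$U = -4$ ($U = 1 - 5 = -4$)
$O{\left(W \right)} = \sqrt{-4 + W}$
$p{\left(P,q \right)} = 7$ ($p{\left(P,q \right)} = 0 + 7 = 7$)
$j{\left(L \right)} = \frac{4}{-3 + L \left(-5 + L + \sqrt{-4 + L}\right)}$ ($j{\left(L \right)} = \frac{4}{-3 + L \left(\left(\sqrt{-4 + L} + L\right) - 5\right)} = \frac{4}{-3 + L \left(\left(L + \sqrt{-4 + L}\right) - 5\right)} = \frac{4}{-3 + L \left(-5 + L + \sqrt{-4 + L}\right)}$)
$-11819 + j{\left(p{\left(7,U \right)} \right)} = -11819 + \frac{4}{-3 + 7^{2} - 35 + 7 \sqrt{-4 + 7}} = -11819 + \frac{4}{-3 + 49 - 35 + 7 \sqrt{3}} = -11819 + \frac{4}{11 + 7 \sqrt{3}}$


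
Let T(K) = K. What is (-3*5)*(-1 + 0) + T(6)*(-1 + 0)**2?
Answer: 21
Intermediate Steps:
(-3*5)*(-1 + 0) + T(6)*(-1 + 0)**2 = (-3*5)*(-1 + 0) + 6*(-1 + 0)**2 = -15*(-1) + 6*(-1)**2 = 15 + 6*1 = 15 + 6 = 21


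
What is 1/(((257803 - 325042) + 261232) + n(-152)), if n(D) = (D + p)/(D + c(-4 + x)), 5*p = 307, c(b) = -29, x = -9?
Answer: 905/175564118 ≈ 5.1548e-6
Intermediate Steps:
p = 307/5 (p = (⅕)*307 = 307/5 ≈ 61.400)
n(D) = (307/5 + D)/(-29 + D) (n(D) = (D + 307/5)/(D - 29) = (307/5 + D)/(-29 + D))
1/(((257803 - 325042) + 261232) + n(-152)) = 1/(((257803 - 325042) + 261232) + (307/5 - 152)/(-29 - 152)) = 1/((-67239 + 261232) - 453/5/(-181)) = 1/(193993 - 1/181*(-453/5)) = 1/(193993 + 453/905) = 1/(175564118/905) = 905/175564118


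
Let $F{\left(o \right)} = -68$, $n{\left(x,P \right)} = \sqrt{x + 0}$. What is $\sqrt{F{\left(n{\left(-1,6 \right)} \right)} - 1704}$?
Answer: $2 i \sqrt{443} \approx 42.095 i$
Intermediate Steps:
$n{\left(x,P \right)} = \sqrt{x}$
$\sqrt{F{\left(n{\left(-1,6 \right)} \right)} - 1704} = \sqrt{-68 - 1704} = \sqrt{-1772} = 2 i \sqrt{443}$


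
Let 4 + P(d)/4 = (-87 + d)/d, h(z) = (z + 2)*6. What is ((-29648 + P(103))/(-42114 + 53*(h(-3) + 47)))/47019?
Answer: 3055328/193432545537 ≈ 1.5795e-5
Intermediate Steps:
h(z) = 12 + 6*z (h(z) = (2 + z)*6 = 12 + 6*z)
P(d) = -16 + 4*(-87 + d)/d (P(d) = -16 + 4*((-87 + d)/d) = -16 + 4*(-87 + d)/d)
((-29648 + P(103))/(-42114 + 53*(h(-3) + 47)))/47019 = ((-29648 + (-12 - 348/103))/(-42114 + 53*((12 + 6*(-3)) + 47)))/47019 = ((-29648 + (-12 - 348*1/103))/(-42114 + 53*((12 - 18) + 47)))*(1/47019) = ((-29648 + (-12 - 348/103))/(-42114 + 53*(-6 + 47)))*(1/47019) = ((-29648 - 1584/103)/(-42114 + 53*41))*(1/47019) = -3055328/(103*(-42114 + 2173))*(1/47019) = -3055328/103/(-39941)*(1/47019) = -3055328/103*(-1/39941)*(1/47019) = (3055328/4113923)*(1/47019) = 3055328/193432545537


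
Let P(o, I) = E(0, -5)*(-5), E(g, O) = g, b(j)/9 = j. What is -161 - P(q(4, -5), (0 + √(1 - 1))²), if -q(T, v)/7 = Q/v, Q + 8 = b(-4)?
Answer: -161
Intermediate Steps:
b(j) = 9*j
Q = -44 (Q = -8 + 9*(-4) = -8 - 36 = -44)
q(T, v) = 308/v (q(T, v) = -(-308)/v = 308/v)
P(o, I) = 0 (P(o, I) = 0*(-5) = 0)
-161 - P(q(4, -5), (0 + √(1 - 1))²) = -161 - 1*0 = -161 + 0 = -161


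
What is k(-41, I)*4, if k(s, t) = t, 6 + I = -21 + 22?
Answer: -20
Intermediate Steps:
I = -5 (I = -6 + (-21 + 22) = -6 + 1 = -5)
k(-41, I)*4 = -5*4 = -20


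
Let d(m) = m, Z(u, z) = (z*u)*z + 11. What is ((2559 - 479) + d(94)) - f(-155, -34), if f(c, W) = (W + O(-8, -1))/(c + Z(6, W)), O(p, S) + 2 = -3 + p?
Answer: 14765855/6792 ≈ 2174.0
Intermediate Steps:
Z(u, z) = 11 + u*z² (Z(u, z) = (u*z)*z + 11 = u*z² + 11 = 11 + u*z²)
O(p, S) = -5 + p (O(p, S) = -2 + (-3 + p) = -5 + p)
f(c, W) = (-13 + W)/(11 + c + 6*W²) (f(c, W) = (W + (-5 - 8))/(c + (11 + 6*W²)) = (W - 13)/(11 + c + 6*W²) = (-13 + W)/(11 + c + 6*W²))
((2559 - 479) + d(94)) - f(-155, -34) = ((2559 - 479) + 94) - (-13 - 34)/(11 - 155 + 6*(-34)²) = (2080 + 94) - (-47)/(11 - 155 + 6*1156) = 2174 - (-47)/(11 - 155 + 6936) = 2174 - (-47)/6792 = 2174 - 1*(-47/6792) = 2174 + 47/6792 = 14765855/6792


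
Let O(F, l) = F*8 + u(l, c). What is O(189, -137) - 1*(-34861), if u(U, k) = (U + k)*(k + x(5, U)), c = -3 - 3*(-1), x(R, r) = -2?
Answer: 36647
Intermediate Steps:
c = 0 (c = -3 + 3 = 0)
u(U, k) = (-2 + k)*(U + k) (u(U, k) = (U + k)*(k - 2) = (U + k)*(-2 + k) = (-2 + k)*(U + k))
O(F, l) = -2*l + 8*F (O(F, l) = F*8 + (0² - 2*l - 2*0 + l*0) = 8*F + (0 - 2*l + 0 + 0) = 8*F - 2*l = -2*l + 8*F)
O(189, -137) - 1*(-34861) = (-2*(-137) + 8*189) - 1*(-34861) = (274 + 1512) + 34861 = 1786 + 34861 = 36647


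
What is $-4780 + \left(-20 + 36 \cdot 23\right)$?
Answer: $-3972$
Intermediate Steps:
$-4780 + \left(-20 + 36 \cdot 23\right) = -4780 + \left(-20 + 828\right) = -4780 + 808 = -3972$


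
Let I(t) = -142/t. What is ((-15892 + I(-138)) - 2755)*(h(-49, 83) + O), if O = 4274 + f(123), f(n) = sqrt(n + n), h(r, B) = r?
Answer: -5435766700/69 - 1286572*sqrt(246)/69 ≈ -7.9072e+7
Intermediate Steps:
f(n) = sqrt(2)*sqrt(n) (f(n) = sqrt(2*n) = sqrt(2)*sqrt(n))
O = 4274 + sqrt(246) (O = 4274 + sqrt(2)*sqrt(123) = 4274 + sqrt(246) ≈ 4289.7)
((-15892 + I(-138)) - 2755)*(h(-49, 83) + O) = ((-15892 - 142/(-138)) - 2755)*(-49 + (4274 + sqrt(246))) = ((-15892 - 142*(-1/138)) - 2755)*(4225 + sqrt(246)) = ((-15892 + 71/69) - 2755)*(4225 + sqrt(246)) = (-1096477/69 - 2755)*(4225 + sqrt(246)) = -1286572*(4225 + sqrt(246))/69 = -5435766700/69 - 1286572*sqrt(246)/69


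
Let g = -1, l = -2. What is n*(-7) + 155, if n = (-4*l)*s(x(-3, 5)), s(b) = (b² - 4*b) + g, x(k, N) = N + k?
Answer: 435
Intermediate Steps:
s(b) = -1 + b² - 4*b (s(b) = (b² - 4*b) - 1 = -1 + b² - 4*b)
n = -40 (n = (-4*(-2))*(-1 + (5 - 3)² - 4*(5 - 3)) = 8*(-1 + 2² - 4*2) = 8*(-1 + 4 - 8) = 8*(-5) = -40)
n*(-7) + 155 = -40*(-7) + 155 = 280 + 155 = 435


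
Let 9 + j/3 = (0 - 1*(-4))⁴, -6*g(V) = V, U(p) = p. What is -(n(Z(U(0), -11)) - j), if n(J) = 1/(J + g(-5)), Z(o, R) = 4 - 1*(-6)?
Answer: 48159/65 ≈ 740.91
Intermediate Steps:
g(V) = -V/6
Z(o, R) = 10 (Z(o, R) = 4 + 6 = 10)
n(J) = 1/(⅚ + J) (n(J) = 1/(J - ⅙*(-5)) = 1/(J + ⅚) = 1/(⅚ + J))
j = 741 (j = -27 + 3*(0 - 1*(-4))⁴ = -27 + 3*(0 + 4)⁴ = -27 + 3*4⁴ = -27 + 3*256 = -27 + 768 = 741)
-(n(Z(U(0), -11)) - j) = -(6/(5 + 6*10) - 1*741) = -(6/(5 + 60) - 741) = -(6/65 - 741) = -1*(-48159/65) = 48159/65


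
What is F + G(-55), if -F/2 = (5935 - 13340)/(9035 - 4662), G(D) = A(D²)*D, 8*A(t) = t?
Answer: -727439395/34984 ≈ -20794.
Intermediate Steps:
A(t) = t/8
G(D) = D³/8 (G(D) = (D²/8)*D = D³/8)
F = 14810/4373 (F = -2*(5935 - 13340)/(9035 - 4662) = -(-14810)/4373 = -2*(-7405/4373) = 14810/4373 ≈ 3.3867)
F + G(-55) = 14810/4373 + (⅛)*(-55)³ = 14810/4373 + (⅛)*(-166375) = 14810/4373 - 166375/8 = -727439395/34984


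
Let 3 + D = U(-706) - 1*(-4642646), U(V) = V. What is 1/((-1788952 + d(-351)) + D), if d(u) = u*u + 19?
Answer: 1/2976205 ≈ 3.3600e-7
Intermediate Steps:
d(u) = 19 + u² (d(u) = u² + 19 = 19 + u²)
D = 4641937 (D = -3 + (-706 - 1*(-4642646)) = -3 + (-706 + 4642646) = -3 + 4641940 = 4641937)
1/((-1788952 + d(-351)) + D) = 1/((-1788952 + (19 + (-351)²)) + 4641937) = 1/((-1788952 + (19 + 123201)) + 4641937) = 1/((-1788952 + 123220) + 4641937) = 1/(-1665732 + 4641937) = 1/2976205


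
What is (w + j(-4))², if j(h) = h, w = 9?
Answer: 25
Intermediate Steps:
(w + j(-4))² = (9 - 4)² = 5² = 25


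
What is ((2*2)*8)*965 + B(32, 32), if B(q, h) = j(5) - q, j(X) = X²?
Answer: 30873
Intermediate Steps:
B(q, h) = 25 - q (B(q, h) = 5² - q = 25 - q)
((2*2)*8)*965 + B(32, 32) = ((2*2)*8)*965 + (25 - 1*32) = (4*8)*965 + (25 - 32) = 32*965 - 7 = 30880 - 7 = 30873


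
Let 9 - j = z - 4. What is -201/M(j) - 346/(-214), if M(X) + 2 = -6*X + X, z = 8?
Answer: 8726/963 ≈ 9.0613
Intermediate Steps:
j = 5 (j = 9 - (8 - 4) = 9 - 1*4 = 9 - 4 = 5)
M(X) = -2 - 5*X (M(X) = -2 + (-6*X + X) = -2 - 5*X)
-201/M(j) - 346/(-214) = -201/(-2 - 5*5) - 346/(-214) = -201/(-2 - 25) - 346*(-1/214) = -201/(-27) + 173/107 = -201*(-1/27) + 173/107 = 67/9 + 173/107 = 8726/963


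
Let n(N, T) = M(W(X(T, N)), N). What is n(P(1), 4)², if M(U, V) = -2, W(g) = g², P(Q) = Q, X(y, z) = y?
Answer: 4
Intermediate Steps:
n(N, T) = -2
n(P(1), 4)² = (-2)² = 4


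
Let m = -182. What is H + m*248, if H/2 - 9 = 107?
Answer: -44904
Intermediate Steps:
H = 232 (H = 18 + 2*107 = 18 + 214 = 232)
H + m*248 = 232 - 182*248 = 232 - 45136 = -44904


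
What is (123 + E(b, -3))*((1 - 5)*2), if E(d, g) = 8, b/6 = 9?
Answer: -1048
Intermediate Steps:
b = 54 (b = 6*9 = 54)
(123 + E(b, -3))*((1 - 5)*2) = (123 + 8)*((1 - 5)*2) = 131*(-4*2) = 131*(-8) = -1048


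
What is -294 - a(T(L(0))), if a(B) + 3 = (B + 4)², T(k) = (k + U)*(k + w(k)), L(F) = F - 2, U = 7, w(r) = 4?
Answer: -487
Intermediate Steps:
L(F) = -2 + F
T(k) = (4 + k)*(7 + k) (T(k) = (k + 7)*(k + 4) = (7 + k)*(4 + k) = (4 + k)*(7 + k))
a(B) = -3 + (4 + B)² (a(B) = -3 + (B + 4)² = -3 + (4 + B)²)
-294 - a(T(L(0))) = -294 - (-3 + (4 + (28 + (-2 + 0)² + 11*(-2 + 0)))²) = -294 - (-3 + (4 + (28 + (-2)² + 11*(-2)))²) = -294 - (-3 + (4 + (28 + 4 - 22))²) = -294 - (-3 + (4 + 10)²) = -294 - (-3 + 14²) = -294 - (-3 + 196) = -294 - 1*193 = -294 - 193 = -487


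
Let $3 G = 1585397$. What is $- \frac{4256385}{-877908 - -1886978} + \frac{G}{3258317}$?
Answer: $- \frac{8001235652269}{1972721961114} \approx -4.0559$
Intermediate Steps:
$G = \frac{1585397}{3}$ ($G = \frac{1}{3} \cdot 1585397 = \frac{1585397}{3} \approx 5.2847 \cdot 10^{5}$)
$- \frac{4256385}{-877908 - -1886978} + \frac{G}{3258317} = - \frac{4256385}{-877908 - -1886978} + \frac{1585397}{3 \cdot 3258317} = - \frac{4256385}{-877908 + 1886978} + \frac{1585397}{3} \cdot \frac{1}{3258317} = - \frac{4256385}{1009070} + \frac{1585397}{9774951} = \left(-4256385\right) \frac{1}{1009070} + \frac{1585397}{9774951} = - \frac{851277}{201814} + \frac{1585397}{9774951} = - \frac{8001235652269}{1972721961114}$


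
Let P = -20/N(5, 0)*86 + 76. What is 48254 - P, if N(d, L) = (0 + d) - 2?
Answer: 146254/3 ≈ 48751.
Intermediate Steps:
N(d, L) = -2 + d (N(d, L) = d - 2 = -2 + d)
P = -1492/3 (P = -20/(-2 + 5)*86 + 76 = -20/3*86 + 76 = -1720/3 + 76 = -1492/3 ≈ -497.33)
48254 - P = 48254 - 1*(-1492/3) = 48254 + 1492/3 = 146254/3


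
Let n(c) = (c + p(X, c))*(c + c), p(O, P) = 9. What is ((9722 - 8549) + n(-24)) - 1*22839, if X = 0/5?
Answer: -20946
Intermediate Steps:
X = 0 (X = 0*(⅕) = 0)
n(c) = 2*c*(9 + c) (n(c) = (c + 9)*(c + c) = (9 + c)*(2*c) = 2*c*(9 + c))
((9722 - 8549) + n(-24)) - 1*22839 = ((9722 - 8549) + 2*(-24)*(9 - 24)) - 1*22839 = (1173 + 2*(-24)*(-15)) - 22839 = (1173 + 720) - 22839 = 1893 - 22839 = -20946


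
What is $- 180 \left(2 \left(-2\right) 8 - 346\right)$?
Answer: $68040$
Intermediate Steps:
$- 180 \left(2 \left(-2\right) 8 - 346\right) = - 180 \left(\left(-4\right) 8 - 346\right) = - 180 \left(-32 - 346\right) = \left(-180\right) \left(-378\right) = 68040$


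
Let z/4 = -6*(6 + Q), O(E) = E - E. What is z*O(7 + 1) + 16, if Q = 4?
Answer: 16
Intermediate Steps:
O(E) = 0
z = -240 (z = 4*(-6*(6 + 4)) = 4*(-6*10) = 4*(-60) = -240)
z*O(7 + 1) + 16 = -240*0 + 16 = 0 + 16 = 16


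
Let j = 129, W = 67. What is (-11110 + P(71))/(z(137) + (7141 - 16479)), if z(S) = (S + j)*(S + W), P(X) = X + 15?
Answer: -5512/22463 ≈ -0.24538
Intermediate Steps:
P(X) = 15 + X
z(S) = (67 + S)*(129 + S) (z(S) = (S + 129)*(S + 67) = (129 + S)*(67 + S) = (67 + S)*(129 + S))
(-11110 + P(71))/(z(137) + (7141 - 16479)) = (-11110 + (15 + 71))/((8643 + 137² + 196*137) + (7141 - 16479)) = (-11110 + 86)/((8643 + 18769 + 26852) - 9338) = -11024/(54264 - 9338) = -11024/44926 = -11024*1/44926 = -5512/22463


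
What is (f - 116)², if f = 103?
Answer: 169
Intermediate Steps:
(f - 116)² = (103 - 116)² = (-13)² = 169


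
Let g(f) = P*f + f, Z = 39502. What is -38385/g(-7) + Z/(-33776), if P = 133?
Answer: 314859721/7920472 ≈ 39.753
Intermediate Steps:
g(f) = 134*f (g(f) = 133*f + f = 134*f)
-38385/g(-7) + Z/(-33776) = -38385/(134*(-7)) + 39502/(-33776) = -38385/(-938) + 39502*(-1/33776) = -38385*(-1/938) - 19751/16888 = 38385/938 - 19751/16888 = 314859721/7920472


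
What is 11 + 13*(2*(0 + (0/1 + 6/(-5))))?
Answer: -101/5 ≈ -20.200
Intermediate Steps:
11 + 13*(2*(0 + (0/1 + 6/(-5)))) = 11 + 13*(2*(0 + (0*1 + 6*(-1/5)))) = 11 + 13*(2*(0 + (0 - 6/5))) = 11 + 13*(2*(0 - 6/5)) = 11 + 13*(2*(-6/5)) = 11 + 13*(-12/5) = 11 - 156/5 = -101/5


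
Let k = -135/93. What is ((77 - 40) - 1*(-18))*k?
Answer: -2475/31 ≈ -79.839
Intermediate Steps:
k = -45/31 (k = -135*1/93 = -45/31 ≈ -1.4516)
((77 - 40) - 1*(-18))*k = ((77 - 40) - 1*(-18))*(-45/31) = (37 + 18)*(-45/31) = 55*(-45/31) = -2475/31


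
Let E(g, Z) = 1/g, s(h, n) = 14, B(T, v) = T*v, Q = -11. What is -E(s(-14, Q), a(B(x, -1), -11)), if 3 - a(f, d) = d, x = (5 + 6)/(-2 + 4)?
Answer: -1/14 ≈ -0.071429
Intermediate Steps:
x = 11/2 ≈ 5.5000
a(f, d) = 3 - d
-E(s(-14, Q), a(B(x, -1), -11)) = -1/14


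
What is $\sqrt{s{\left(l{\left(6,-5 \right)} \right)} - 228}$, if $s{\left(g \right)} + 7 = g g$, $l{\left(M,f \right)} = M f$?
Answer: $\sqrt{665} \approx 25.788$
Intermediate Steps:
$s{\left(g \right)} = -7 + g^{2}$ ($s{\left(g \right)} = -7 + g g = -7 + g^{2}$)
$\sqrt{s{\left(l{\left(6,-5 \right)} \right)} - 228} = \sqrt{\left(-7 + \left(6 \left(-5\right)\right)^{2}\right) - 228} = \sqrt{\left(-7 + \left(-30\right)^{2}\right) - 228} = \sqrt{\left(-7 + 900\right) - 228} = \sqrt{893 - 228} = \sqrt{665}$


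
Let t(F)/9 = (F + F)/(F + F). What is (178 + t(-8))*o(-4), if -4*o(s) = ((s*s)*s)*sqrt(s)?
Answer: 5984*I ≈ 5984.0*I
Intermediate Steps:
t(F) = 9 (t(F) = 9*((F + F)/(F + F)) = 9*((2*F)/((2*F))) = 9*((2*F)*(1/(2*F))) = 9*1 = 9)
o(s) = -s**(7/2)/4 (o(s) = -(s*s)*s*sqrt(s)/4 = -s**2*s*sqrt(s)/4 = -s**3*sqrt(s)/4 = -s**(7/2)/4)
(178 + t(-8))*o(-4) = (178 + 9)*(-(-32)*I) = 187*(-(-32)*I) = 187*(32*I) = 5984*I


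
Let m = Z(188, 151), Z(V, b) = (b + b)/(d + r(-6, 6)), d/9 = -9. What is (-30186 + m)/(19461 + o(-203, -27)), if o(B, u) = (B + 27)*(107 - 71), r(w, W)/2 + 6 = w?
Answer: -3169832/1378125 ≈ -2.3001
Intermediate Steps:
d = -81 (d = 9*(-9) = -81)
r(w, W) = -12 + 2*w
Z(V, b) = -2*b/105 (Z(V, b) = (b + b)/(-81 + (-12 + 2*(-6))) = (2*b)/(-81 + (-12 - 12)) = (2*b)/(-81 - 24) = (2*b)/(-105) = (2*b)*(-1/105) = -2*b/105)
o(B, u) = 972 + 36*B (o(B, u) = (27 + B)*36 = 972 + 36*B)
m = -302/105 (m = -2/105*151 = -302/105 ≈ -2.8762)
(-30186 + m)/(19461 + o(-203, -27)) = (-30186 - 302/105)/(19461 + (972 + 36*(-203))) = -3169832/(105*(19461 + (972 - 7308))) = -3169832/(105*(19461 - 6336)) = -3169832/105/13125 = -3169832/105*1/13125 = -3169832/1378125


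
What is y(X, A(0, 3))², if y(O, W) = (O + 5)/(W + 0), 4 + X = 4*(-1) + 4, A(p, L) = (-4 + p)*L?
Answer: 1/144 ≈ 0.0069444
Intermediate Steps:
A(p, L) = L*(-4 + p)
X = -4 (X = -4 + (4*(-1) + 4) = -4 + (-4 + 4) = -4 + 0 = -4)
y(O, W) = (5 + O)/W
y(X, A(0, 3))² = ((5 - 4)/((3*(-4 + 0))))² = (1/(3*(-4)))² = (1/(-12))² = (-1/12*1)² = (-1/12)² = 1/144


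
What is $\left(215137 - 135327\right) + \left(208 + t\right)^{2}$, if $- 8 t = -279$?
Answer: $\frac{8883089}{64} \approx 1.388 \cdot 10^{5}$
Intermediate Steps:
$t = \frac{279}{8}$ ($t = \left(- \frac{1}{8}\right) \left(-279\right) = \frac{279}{8} \approx 34.875$)
$\left(215137 - 135327\right) + \left(208 + t\right)^{2} = \left(215137 - 135327\right) + \left(208 + \frac{279}{8}\right)^{2} = 79810 + \left(\frac{1943}{8}\right)^{2} = 79810 + \frac{3775249}{64} = \frac{8883089}{64}$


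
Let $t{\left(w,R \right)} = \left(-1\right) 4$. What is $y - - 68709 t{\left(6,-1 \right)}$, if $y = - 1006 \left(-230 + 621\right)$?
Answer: $-668182$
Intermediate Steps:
$t{\left(w,R \right)} = -4$
$y = -393346$ ($y = \left(-1006\right) 391 = -393346$)
$y - - 68709 t{\left(6,-1 \right)} = -393346 - \left(-68709\right) \left(-4\right) = -393346 - 274836 = -668182$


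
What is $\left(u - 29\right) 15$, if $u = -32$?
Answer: $-915$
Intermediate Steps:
$\left(u - 29\right) 15 = \left(-32 - 29\right) 15 = \left(-61\right) 15 = -915$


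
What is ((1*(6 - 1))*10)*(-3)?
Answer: -150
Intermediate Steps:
((1*(6 - 1))*10)*(-3) = ((1*5)*10)*(-3) = (5*10)*(-3) = 50*(-3) = -150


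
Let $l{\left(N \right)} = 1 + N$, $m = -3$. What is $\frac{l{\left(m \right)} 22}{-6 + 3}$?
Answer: $\frac{44}{3} \approx 14.667$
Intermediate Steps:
$\frac{l{\left(m \right)} 22}{-6 + 3} = \frac{\left(1 - 3\right) 22}{-6 + 3} = \frac{\left(-2\right) 22}{-3} = \left(-44\right) \left(- \frac{1}{3}\right) = \frac{44}{3}$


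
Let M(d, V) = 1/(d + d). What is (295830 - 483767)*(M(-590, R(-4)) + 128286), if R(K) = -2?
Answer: -28449429270823/1180 ≈ -2.4110e+10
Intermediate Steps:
M(d, V) = 1/(2*d)
(295830 - 483767)*(M(-590, R(-4)) + 128286) = (295830 - 483767)*((½)/(-590) + 128286) = -187937*((½)*(-1/590) + 128286) = -187937*(-1/1180 + 128286) = -187937*151377479/1180 = -28449429270823/1180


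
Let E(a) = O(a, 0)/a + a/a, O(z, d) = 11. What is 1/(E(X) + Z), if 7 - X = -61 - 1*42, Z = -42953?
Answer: -10/429519 ≈ -2.3282e-5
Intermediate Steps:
X = 110 (X = 7 - (-61 - 1*42) = 7 - (-61 - 42) = 7 - 1*(-103) = 7 + 103 = 110)
E(a) = 1 + 11/a (E(a) = 11/a + a/a = 11/a + 1 = 1 + 11/a)
1/(E(X) + Z) = 1/((11 + 110)/110 - 42953) = 1/((1/110)*121 - 42953) = 1/(11/10 - 42953) = 1/(-429519/10) = -10/429519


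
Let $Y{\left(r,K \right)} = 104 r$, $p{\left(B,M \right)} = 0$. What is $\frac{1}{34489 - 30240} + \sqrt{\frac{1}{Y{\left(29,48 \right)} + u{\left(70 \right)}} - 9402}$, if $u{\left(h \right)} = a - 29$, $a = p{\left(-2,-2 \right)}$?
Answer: $\frac{1}{4249} + \frac{i \sqrt{83886229951}}{2987} \approx 0.00023535 + 96.964 i$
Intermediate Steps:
$a = 0$
$u{\left(h \right)} = -29$ ($u{\left(h \right)} = 0 - 29 = -29$)
$\frac{1}{34489 - 30240} + \sqrt{\frac{1}{Y{\left(29,48 \right)} + u{\left(70 \right)}} - 9402} = \frac{1}{34489 - 30240} + \sqrt{\frac{1}{104 \cdot 29 - 29} - 9402} = \frac{1}{4249} + \sqrt{\frac{1}{3016 - 29} - 9402} = \frac{1}{4249} + \sqrt{\frac{1}{2987} - 9402} = \frac{1}{4249} + \sqrt{- \frac{28083773}{2987}} = \frac{1}{4249} + \frac{i \sqrt{83886229951}}{2987}$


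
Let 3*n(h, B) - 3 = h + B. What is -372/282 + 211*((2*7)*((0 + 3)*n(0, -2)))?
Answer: 138776/47 ≈ 2952.7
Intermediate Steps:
n(h, B) = 1 + B/3 + h/3 (n(h, B) = 1 + (h + B)/3 = 1 + (B + h)/3 = 1 + (B/3 + h/3) = 1 + B/3 + h/3)
-372/282 + 211*((2*7)*((0 + 3)*n(0, -2))) = -372/282 + 211*((2*7)*((0 + 3)*(1 + (1/3)*(-2) + (1/3)*0))) = -372*1/282 + 211*(14*(3*(1 - 2/3 + 0))) = -62/47 + 211*(14*(3*(1/3))) = -62/47 + 211*(14*1) = -62/47 + 211*14 = -62/47 + 2954 = 138776/47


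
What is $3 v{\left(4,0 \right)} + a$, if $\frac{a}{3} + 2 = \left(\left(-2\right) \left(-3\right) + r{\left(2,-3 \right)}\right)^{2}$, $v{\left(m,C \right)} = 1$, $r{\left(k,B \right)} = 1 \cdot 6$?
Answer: $429$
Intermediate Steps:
$r{\left(k,B \right)} = 6$
$a = 426$ ($a = -6 + 3 \left(\left(-2\right) \left(-3\right) + 6\right)^{2} = -6 + 3 \left(6 + 6\right)^{2} = -6 + 3 \cdot 12^{2} = -6 + 3 \cdot 144 = -6 + 432 = 426$)
$3 v{\left(4,0 \right)} + a = 3 \cdot 1 + 426 = 3 + 426 = 429$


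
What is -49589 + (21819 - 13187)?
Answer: -40957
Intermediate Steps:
-49589 + (21819 - 13187) = -49589 + 8632 = -40957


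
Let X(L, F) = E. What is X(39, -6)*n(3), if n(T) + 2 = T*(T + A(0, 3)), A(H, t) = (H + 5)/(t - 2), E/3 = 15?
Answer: 990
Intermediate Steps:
E = 45 (E = 3*15 = 45)
X(L, F) = 45
A(H, t) = (5 + H)/(-2 + t)
n(T) = -2 + T*(5 + T) (n(T) = -2 + T*(T + (5 + 0)/(-2 + 3)) = -2 + T*(T + 5/1) = -2 + T*(T + 1*5) = -2 + T*(T + 5) = -2 + T*(5 + T))
X(39, -6)*n(3) = 45*(-2 + 3**2 + 5*3) = 45*(-2 + 9 + 15) = 45*22 = 990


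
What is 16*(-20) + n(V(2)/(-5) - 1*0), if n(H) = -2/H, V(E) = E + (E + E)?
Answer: -955/3 ≈ -318.33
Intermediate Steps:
V(E) = 3*E (V(E) = E + 2*E = 3*E)
16*(-20) + n(V(2)/(-5) - 1*0) = 16*(-20) - 2/((3*2)/(-5) - 1*0) = -320 - 2/(6*(-1/5) + 0) = -320 - 2/(-6/5 + 0) = -320 - 2/(-6/5) = -320 - 2*(-5/6) = -320 + 5/3 = -955/3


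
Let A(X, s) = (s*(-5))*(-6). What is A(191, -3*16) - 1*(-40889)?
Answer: 39449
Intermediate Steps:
A(X, s) = 30*s (A(X, s) = -5*s*(-6) = 30*s)
A(191, -3*16) - 1*(-40889) = 30*(-3*16) - 1*(-40889) = 30*(-48) + 40889 = -1440 + 40889 = 39449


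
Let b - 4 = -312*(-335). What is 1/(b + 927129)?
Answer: 1/1031653 ≈ 9.6932e-7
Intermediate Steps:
b = 104524 (b = 4 - 312*(-335) = 4 + 104520 = 104524)
1/(b + 927129) = 1/(104524 + 927129) = 1/1031653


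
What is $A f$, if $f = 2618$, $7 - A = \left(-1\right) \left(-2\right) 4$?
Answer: $-2618$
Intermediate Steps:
$A = -1$ ($A = 7 - \left(-1\right) \left(-2\right) 4 = 7 - 2 \cdot 4 = 7 - 8 = -1$)
$A f = \left(-1\right) 2618 = -2618$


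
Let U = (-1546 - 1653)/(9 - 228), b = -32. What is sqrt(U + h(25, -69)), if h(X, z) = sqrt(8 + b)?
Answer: sqrt(700581 + 95922*I*sqrt(6))/219 ≈ 3.8739 + 0.63231*I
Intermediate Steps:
U = 3199/219 (U = -3199/(-219) = -3199*(-1/219) = 3199/219 ≈ 14.607)
h(X, z) = 2*I*sqrt(6) (h(X, z) = sqrt(8 - 32) = sqrt(-24) = 2*I*sqrt(6))
sqrt(U + h(25, -69)) = sqrt(3199/219 + 2*I*sqrt(6))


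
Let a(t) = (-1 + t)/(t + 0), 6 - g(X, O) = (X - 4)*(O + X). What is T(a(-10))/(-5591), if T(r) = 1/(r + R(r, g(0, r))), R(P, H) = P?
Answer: -5/61501 ≈ -8.1299e-5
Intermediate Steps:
g(X, O) = 6 - (-4 + X)*(O + X) (g(X, O) = 6 - (X - 4)*(O + X) = 6 - (-4 + X)*(O + X))
a(t) = (-1 + t)/t
T(r) = 1/(2*r) (T(r) = 1/(r + r) = 1/(2*r))
T(a(-10))/(-5591) = (1/(2*(((-1 - 10)/(-10)))))/(-5591) = (1/(2*((-1/10*(-11)))))*(-1/5591) = (1/(2*(11/10)))*(-1/5591) = ((1/2)*(10/11))*(-1/5591) = (5/11)*(-1/5591) = -5/61501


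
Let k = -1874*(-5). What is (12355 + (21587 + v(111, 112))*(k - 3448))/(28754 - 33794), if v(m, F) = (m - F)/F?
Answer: -1022804129/40320 ≈ -25367.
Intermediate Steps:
v(m, F) = (m - F)/F
k = 9370
(12355 + (21587 + v(111, 112))*(k - 3448))/(28754 - 33794) = (12355 + (21587 + (111 - 1*112)/112)*(9370 - 3448))/(28754 - 33794) = (12355 + (21587 + (111 - 112)/112)*5922)/(-5040) = (12355 + (21587 + (1/112)*(-1))*5922)*(-1/5040) = (12355 + (21587 - 1/112)*5922)*(-1/5040) = (12355 + (2417743/112)*5922)*(-1/5040) = (12355 + 1022705289/8)*(-1/5040) = (1022804129/8)*(-1/5040) = -1022804129/40320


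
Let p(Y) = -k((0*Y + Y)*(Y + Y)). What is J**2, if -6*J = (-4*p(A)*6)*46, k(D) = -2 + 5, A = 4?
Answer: 304704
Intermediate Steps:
k(D) = 3
p(Y) = -3 (p(Y) = -1*3 = -3)
J = -552 (J = --4*(-3)*6*46/6 = -12*6*46/6 = -12*46 = -1/6*3312 = -552)
J**2 = (-552)**2 = 304704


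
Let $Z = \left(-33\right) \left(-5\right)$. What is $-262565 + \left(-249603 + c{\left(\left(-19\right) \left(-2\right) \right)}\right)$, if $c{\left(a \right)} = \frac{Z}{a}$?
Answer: $- \frac{19462219}{38} \approx -5.1216 \cdot 10^{5}$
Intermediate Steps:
$Z = 165$
$c{\left(a \right)} = \frac{165}{a}$
$-262565 + \left(-249603 + c{\left(\left(-19\right) \left(-2\right) \right)}\right) = -262565 - \left(249603 - \frac{165}{\left(-19\right) \left(-2\right)}\right) = -262565 - \left(249603 - \frac{165}{38}\right) = -262565 + \left(-249603 + 165 \cdot \frac{1}{38}\right) = -262565 + \left(-249603 + \frac{165}{38}\right) = -262565 - \frac{9484749}{38} = - \frac{19462219}{38}$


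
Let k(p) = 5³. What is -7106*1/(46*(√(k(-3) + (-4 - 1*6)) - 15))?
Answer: 969/46 + 323*√115/230 ≈ 36.125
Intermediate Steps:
k(p) = 125
-7106*1/(46*(√(k(-3) + (-4 - 1*6)) - 15)) = -7106*1/(46*(√(125 + (-4 - 1*6)) - 15)) = -7106*1/(46*(√(125 + (-4 - 6)) - 15)) = -7106*1/(46*(√(125 - 10) - 15)) = -7106*1/(46*(√115 - 15)) = -7106*1/(46*(-15 + √115)) = -7106/(-690 + 46*√115)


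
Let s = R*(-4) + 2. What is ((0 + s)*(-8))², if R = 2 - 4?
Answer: 6400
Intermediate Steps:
R = -2
s = 10 (s = -2*(-4) + 2 = 8 + 2 = 10)
((0 + s)*(-8))² = ((0 + 10)*(-8))² = (10*(-8))² = (-80)² = 6400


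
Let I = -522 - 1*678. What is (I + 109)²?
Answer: 1190281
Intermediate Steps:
I = -1200 (I = -522 - 678 = -1200)
(I + 109)² = (-1200 + 109)² = (-1091)² = 1190281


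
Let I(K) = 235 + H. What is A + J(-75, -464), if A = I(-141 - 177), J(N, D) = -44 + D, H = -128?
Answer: -401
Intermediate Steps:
I(K) = 107 (I(K) = 235 - 128 = 107)
A = 107
A + J(-75, -464) = 107 + (-44 - 464) = 107 - 508 = -401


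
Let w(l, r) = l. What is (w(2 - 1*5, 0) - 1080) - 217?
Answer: -1300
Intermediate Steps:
(w(2 - 1*5, 0) - 1080) - 217 = ((2 - 1*5) - 1080) - 217 = ((2 - 5) - 1080) - 217 = (-3 - 1080) - 217 = -1083 - 217 = -1300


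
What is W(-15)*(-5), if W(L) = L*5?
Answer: 375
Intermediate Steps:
W(L) = 5*L
W(-15)*(-5) = (5*(-15))*(-5) = -75*(-5) = 375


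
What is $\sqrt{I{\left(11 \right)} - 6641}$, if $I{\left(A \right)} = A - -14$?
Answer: $2 i \sqrt{1654} \approx 81.339 i$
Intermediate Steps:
$I{\left(A \right)} = 14 + A$ ($I{\left(A \right)} = A + 14 = 14 + A$)
$\sqrt{I{\left(11 \right)} - 6641} = \sqrt{\left(14 + 11\right) - 6641} = \sqrt{25 - 6641} = \sqrt{-6616} = 2 i \sqrt{1654}$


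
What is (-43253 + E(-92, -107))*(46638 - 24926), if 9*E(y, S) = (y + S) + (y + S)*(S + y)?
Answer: -844054000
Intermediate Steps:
E(y, S) = S/9 + y/9 + (S + y)²/9 (E(y, S) = ((y + S) + (y + S)*(S + y))/9 = ((S + y) + (S + y)*(S + y))/9 = ((S + y) + (S + y)²)/9 = (S + y + (S + y)²)/9 = S/9 + y/9 + (S + y)²/9)
(-43253 + E(-92, -107))*(46638 - 24926) = (-43253 + ((⅑)*(-107) + (⅑)*(-92) + (-107 - 92)²/9))*(46638 - 24926) = (-43253 + (-107/9 - 92/9 + (⅑)*(-199)²))*21712 = (-43253 + (-107/9 - 92/9 + (⅑)*39601))*21712 = (-43253 + (-107/9 - 92/9 + 39601/9))*21712 = (-43253 + 4378)*21712 = -38875*21712 = -844054000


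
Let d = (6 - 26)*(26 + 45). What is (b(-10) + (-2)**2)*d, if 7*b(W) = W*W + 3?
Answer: -186020/7 ≈ -26574.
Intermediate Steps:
b(W) = 3/7 + W**2/7 (b(W) = (W*W + 3)/7 = (W**2 + 3)/7 = (3 + W**2)/7 = 3/7 + W**2/7)
d = -1420 (d = -20*71 = -1420)
(b(-10) + (-2)**2)*d = ((3/7 + (1/7)*(-10)**2) + (-2)**2)*(-1420) = ((3/7 + (1/7)*100) + 4)*(-1420) = ((3/7 + 100/7) + 4)*(-1420) = (103/7 + 4)*(-1420) = (131/7)*(-1420) = -186020/7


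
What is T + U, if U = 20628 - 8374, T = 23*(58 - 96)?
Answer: 11380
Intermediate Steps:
T = -874 (T = 23*(-38) = -874)
U = 12254
T + U = -874 + 12254 = 11380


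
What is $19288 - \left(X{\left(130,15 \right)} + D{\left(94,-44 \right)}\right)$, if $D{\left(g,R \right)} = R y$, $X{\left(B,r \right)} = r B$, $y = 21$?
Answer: $18262$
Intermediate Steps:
$X{\left(B,r \right)} = B r$
$D{\left(g,R \right)} = 21 R$ ($D{\left(g,R \right)} = R 21 = 21 R$)
$19288 - \left(X{\left(130,15 \right)} + D{\left(94,-44 \right)}\right) = 19288 - \left(130 \cdot 15 + 21 \left(-44\right)\right) = 19288 - \left(1950 - 924\right) = 19288 - 1026 = 18262$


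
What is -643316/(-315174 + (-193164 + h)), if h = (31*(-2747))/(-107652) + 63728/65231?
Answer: 4517524244761392/3569662891265933 ≈ 1.2655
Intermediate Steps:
h = 12415322923/7022247612 (h = -85157*(-1/107652) + 63728*(1/65231) = 85157/107652 + 63728/65231 = 12415322923/7022247612 ≈ 1.7680)
-643316/(-315174 + (-193164 + h)) = -643316/(-315174 + (-193164 + 12415322923/7022247612)) = -643316/(-315174 - 1356433022401445/7022247612) = -643316/(-3569662891265933/7022247612) = -643316*(-7022247612/3569662891265933) = 4517524244761392/3569662891265933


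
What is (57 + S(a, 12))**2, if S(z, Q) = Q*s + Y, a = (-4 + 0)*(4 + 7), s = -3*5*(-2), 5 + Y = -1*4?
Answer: 166464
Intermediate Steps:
Y = -9 (Y = -5 - 1*4 = -5 - 4 = -9)
s = 30 (s = -15*(-2) = 30)
a = -44 (a = -4*11 = -44)
S(z, Q) = -9 + 30*Q (S(z, Q) = Q*30 - 9 = 30*Q - 9 = -9 + 30*Q)
(57 + S(a, 12))**2 = (57 + (-9 + 30*12))**2 = (57 + (-9 + 360))**2 = (57 + 351)**2 = 408**2 = 166464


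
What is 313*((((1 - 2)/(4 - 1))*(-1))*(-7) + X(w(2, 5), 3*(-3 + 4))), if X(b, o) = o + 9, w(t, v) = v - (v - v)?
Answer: 9077/3 ≈ 3025.7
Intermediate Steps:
w(t, v) = v (w(t, v) = v - 1*0 = v + 0 = v)
X(b, o) = 9 + o
313*((((1 - 2)/(4 - 1))*(-1))*(-7) + X(w(2, 5), 3*(-3 + 4))) = 313*((((1 - 2)/(4 - 1))*(-1))*(-7) + (9 + 3*(-3 + 4))) = 313*((-1/3*(-1))*(-7) + (9 + 3*1)) = 313*((-1*1/3*(-1))*(-7) + (9 + 3)) = 313*(-1/3*(-1)*(-7) + 12) = 313*((1/3)*(-7) + 12) = 313*(-7/3 + 12) = 313*(29/3) = 9077/3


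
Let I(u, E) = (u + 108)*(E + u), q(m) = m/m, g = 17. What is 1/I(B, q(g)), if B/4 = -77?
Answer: 1/61400 ≈ 1.6287e-5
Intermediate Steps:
q(m) = 1
B = -308 (B = 4*(-77) = -308)
I(u, E) = (108 + u)*(E + u)
1/I(B, q(g)) = 1/((-308)² + 108*1 + 108*(-308) + 1*(-308)) = 1/(94864 + 108 - 33264 - 308) = 1/61400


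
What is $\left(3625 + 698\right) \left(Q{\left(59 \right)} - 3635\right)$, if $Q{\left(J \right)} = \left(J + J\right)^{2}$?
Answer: $44479347$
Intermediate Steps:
$Q{\left(J \right)} = 4 J^{2}$ ($Q{\left(J \right)} = \left(2 J\right)^{2} = 4 J^{2}$)
$\left(3625 + 698\right) \left(Q{\left(59 \right)} - 3635\right) = \left(3625 + 698\right) \left(4 \cdot 59^{2} - 3635\right) = 4323 \left(4 \cdot 3481 - 3635\right) = 4323 \left(13924 - 3635\right) = 4323 \cdot 10289 = 44479347$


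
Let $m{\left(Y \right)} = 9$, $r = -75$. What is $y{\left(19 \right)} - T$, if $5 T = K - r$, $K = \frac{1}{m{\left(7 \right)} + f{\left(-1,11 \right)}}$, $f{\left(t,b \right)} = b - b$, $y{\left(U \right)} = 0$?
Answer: $- \frac{676}{45} \approx -15.022$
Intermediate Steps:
$f{\left(t,b \right)} = 0$
$K = \frac{1}{9}$ ($K = \frac{1}{9 + 0} = \frac{1}{9} \approx 0.11111$)
$T = \frac{676}{45}$ ($T = \frac{\frac{1}{9} - -75}{5} = \frac{\frac{1}{9} + 75}{5} = \frac{1}{5} \cdot \frac{676}{9} = \frac{676}{45} \approx 15.022$)
$y{\left(19 \right)} - T = 0 - \frac{676}{45} = - \frac{676}{45}$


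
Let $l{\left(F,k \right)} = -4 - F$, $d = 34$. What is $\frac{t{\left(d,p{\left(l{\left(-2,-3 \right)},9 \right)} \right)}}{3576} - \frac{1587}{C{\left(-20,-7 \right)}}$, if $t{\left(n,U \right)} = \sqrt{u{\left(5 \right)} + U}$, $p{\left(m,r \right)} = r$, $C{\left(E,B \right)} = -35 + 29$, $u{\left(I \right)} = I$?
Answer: $\frac{529}{2} + \frac{\sqrt{14}}{3576} \approx 264.5$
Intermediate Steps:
$C{\left(E,B \right)} = -6$
$t{\left(n,U \right)} = \sqrt{5 + U}$
$\frac{t{\left(d,p{\left(l{\left(-2,-3 \right)},9 \right)} \right)}}{3576} - \frac{1587}{C{\left(-20,-7 \right)}} = \frac{\sqrt{5 + 9}}{3576} - \frac{1587}{-6} = \sqrt{14} \cdot \frac{1}{3576} - - \frac{529}{2} = \frac{\sqrt{14}}{3576} + \frac{529}{2} = \frac{529}{2} + \frac{\sqrt{14}}{3576}$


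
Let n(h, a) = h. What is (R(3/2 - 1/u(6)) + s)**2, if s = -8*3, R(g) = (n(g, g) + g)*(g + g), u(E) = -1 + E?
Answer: 185761/625 ≈ 297.22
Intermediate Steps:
R(g) = 4*g**2 (R(g) = (g + g)*(g + g) = (2*g)*(2*g) = 4*g**2)
s = -24
(R(3/2 - 1/u(6)) + s)**2 = (4*(3/2 - 1/(-1 + 6))**2 - 24)**2 = (4*(3*(1/2) - 1/5)**2 - 24)**2 = (4*(3/2 - 1*1/5)**2 - 24)**2 = (4*(3/2 - 1/5)**2 - 24)**2 = (4*(13/10)**2 - 24)**2 = (4*(169/100) - 24)**2 = (169/25 - 24)**2 = (-431/25)**2 = 185761/625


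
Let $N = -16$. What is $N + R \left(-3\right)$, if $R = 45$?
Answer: $-151$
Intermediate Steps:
$N + R \left(-3\right) = -16 + 45 \left(-3\right) = -16 - 135 = -151$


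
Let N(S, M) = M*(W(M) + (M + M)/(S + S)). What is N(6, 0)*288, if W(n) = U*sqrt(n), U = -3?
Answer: 0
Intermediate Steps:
W(n) = -3*sqrt(n)
N(S, M) = M*(-3*sqrt(M) + M/S) (N(S, M) = M*(-3*sqrt(M) + (M + M)/(S + S)) = M*(-3*sqrt(M) + (2*M)/((2*S))) = M*(-3*sqrt(M) + (2*M)*(1/(2*S))) = M*(-3*sqrt(M) + M/S))
N(6, 0)*288 = (-3*0**(3/2) + 0**2/6)*288 = (-3*0 + 0*(1/6))*288 = (0 + 0)*288 = 0*288 = 0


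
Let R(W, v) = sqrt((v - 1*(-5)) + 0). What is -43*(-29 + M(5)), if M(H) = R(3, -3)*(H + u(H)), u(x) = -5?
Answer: 1247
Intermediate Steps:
R(W, v) = sqrt(5 + v) (R(W, v) = sqrt((v + 5) + 0) = sqrt((5 + v) + 0) = sqrt(5 + v))
M(H) = sqrt(2)*(-5 + H) (M(H) = sqrt(5 - 3)*(H - 5) = sqrt(2)*(-5 + H))
-43*(-29 + M(5)) = -43*(-29 + sqrt(2)*(-5 + 5)) = -43*(-29 + sqrt(2)*0) = -43*(-29 + 0) = -43*(-29) = 1247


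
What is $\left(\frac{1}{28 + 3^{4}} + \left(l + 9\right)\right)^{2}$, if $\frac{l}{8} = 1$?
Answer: $\frac{3437316}{11881} \approx 289.31$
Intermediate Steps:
$l = 8$ ($l = 8 \cdot 1 = 8$)
$\left(\frac{1}{28 + 3^{4}} + \left(l + 9\right)\right)^{2} = \left(\frac{1}{28 + 3^{4}} + \left(8 + 9\right)\right)^{2} = \left(\frac{1}{28 + 81} + 17\right)^{2} = \left(\frac{1}{109} + 17\right)^{2} = \left(\frac{1854}{109}\right)^{2} = \frac{3437316}{11881}$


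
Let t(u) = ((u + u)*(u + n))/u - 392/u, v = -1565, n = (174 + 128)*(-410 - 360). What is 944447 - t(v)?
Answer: 2210807813/1565 ≈ 1.4127e+6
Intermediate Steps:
n = -232540 (n = 302*(-770) = -232540)
t(u) = -465080 - 392/u + 2*u (t(u) = ((u + u)*(u - 232540))/u - 392/u = ((2*u)*(-232540 + u))/u - 392/u = (2*u*(-232540 + u))/u - 392/u = (-465080 + 2*u) - 392/u = -465080 - 392/u + 2*u)
944447 - t(v) = 944447 - (-465080 - 392/(-1565) + 2*(-1565)) = 944447 - (-465080 - 392*(-1/1565) - 3130) = 944447 - (-465080 + 392/1565 - 3130) = 944447 - 1*(-732748258/1565) = 944447 + 732748258/1565 = 2210807813/1565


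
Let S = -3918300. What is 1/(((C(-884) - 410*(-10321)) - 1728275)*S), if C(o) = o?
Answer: -1/9805353753300 ≈ -1.0199e-13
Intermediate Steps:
1/(((C(-884) - 410*(-10321)) - 1728275)*S) = 1/((-884 - 410*(-10321)) - 1728275*(-3918300)) = -1/3918300/((-884 + 4231610) - 1728275) = -1/3918300/(4230726 - 1728275) = -1/3918300/2502451 = (1/2502451)*(-1/3918300) = -1/9805353753300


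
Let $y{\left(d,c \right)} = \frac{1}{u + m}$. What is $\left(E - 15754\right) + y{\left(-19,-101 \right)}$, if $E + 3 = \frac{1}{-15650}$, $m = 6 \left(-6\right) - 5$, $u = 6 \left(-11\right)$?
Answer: $- \frac{26385900107}{1674550} \approx -15757.0$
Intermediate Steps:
$u = -66$
$m = -41$ ($m = -36 - 5 = -41$)
$E = - \frac{46951}{15650}$ ($E = -3 + \frac{1}{-15650} = -3 - \frac{1}{15650} = - \frac{46951}{15650} \approx -3.0001$)
$y{\left(d,c \right)} = - \frac{1}{107}$ ($y{\left(d,c \right)} = \frac{1}{-66 - 41} = \frac{1}{-107} = - \frac{1}{107}$)
$\left(E - 15754\right) + y{\left(-19,-101 \right)} = \left(- \frac{46951}{15650} - 15754\right) - \frac{1}{107} = - \frac{246597051}{15650} - \frac{1}{107} = - \frac{26385900107}{1674550}$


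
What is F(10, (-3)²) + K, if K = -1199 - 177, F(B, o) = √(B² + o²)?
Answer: -1376 + √181 ≈ -1362.5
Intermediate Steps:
K = -1376
F(10, (-3)²) + K = √(10² + ((-3)²)²) - 1376 = √(100 + 9²) - 1376 = √(100 + 81) - 1376 = √181 - 1376 = -1376 + √181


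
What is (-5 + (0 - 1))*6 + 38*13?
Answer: 458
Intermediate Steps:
(-5 + (0 - 1))*6 + 38*13 = (-5 - 1)*6 + 494 = -6*6 + 494 = -36 + 494 = 458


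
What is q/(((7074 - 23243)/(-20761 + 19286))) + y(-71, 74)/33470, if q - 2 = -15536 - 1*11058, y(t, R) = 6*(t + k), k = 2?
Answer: -656403598983/270588215 ≈ -2425.8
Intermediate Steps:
y(t, R) = 12 + 6*t (y(t, R) = 6*(t + 2) = 6*(2 + t) = 12 + 6*t)
q = -26592 (q = 2 + (-15536 - 1*11058) = 2 + (-15536 - 11058) = 2 - 26594 = -26592)
q/(((7074 - 23243)/(-20761 + 19286))) + y(-71, 74)/33470 = -26592*(-20761 + 19286)/(7074 - 23243) + (12 + 6*(-71))/33470 = -26592/((-16169/(-1475))) + (12 - 426)*(1/33470) = -26592/((-16169*(-1/1475))) - 414*1/33470 = -26592/16169/1475 - 207/16735 = -26592*1475/16169 - 207/16735 = -39223200/16169 - 207/16735 = -656403598983/270588215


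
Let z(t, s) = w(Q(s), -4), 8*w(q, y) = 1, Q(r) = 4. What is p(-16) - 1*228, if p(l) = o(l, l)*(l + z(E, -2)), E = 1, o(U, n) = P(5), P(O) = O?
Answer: -2459/8 ≈ -307.38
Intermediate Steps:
o(U, n) = 5
w(q, y) = ⅛ (w(q, y) = (⅛)*1 = ⅛)
z(t, s) = ⅛
p(l) = 5/8 + 5*l (p(l) = 5*(l + ⅛) = 5*(⅛ + l) = 5/8 + 5*l)
p(-16) - 1*228 = (5/8 + 5*(-16)) - 1*228 = (5/8 - 80) - 228 = -635/8 - 228 = -2459/8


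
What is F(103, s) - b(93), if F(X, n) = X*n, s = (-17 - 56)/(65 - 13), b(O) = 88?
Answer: -12095/52 ≈ -232.60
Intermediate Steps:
s = -73/52 ≈ -1.4038
F(103, s) - b(93) = 103*(-73/52) - 1*88 = -7519/52 - 88 = -12095/52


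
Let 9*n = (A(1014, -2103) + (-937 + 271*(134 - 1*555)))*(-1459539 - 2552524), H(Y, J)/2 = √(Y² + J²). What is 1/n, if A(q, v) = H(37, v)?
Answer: 86271/4417864741032578 + 3*√4423978/8835729482065156 ≈ 2.0242e-11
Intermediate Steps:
H(Y, J) = 2*√(J² + Y²) (H(Y, J) = 2*√(Y² + J²) = 2*√(J² + Y²))
A(q, v) = 2*√(1369 + v²) (A(q, v) = 2*√(v² + 37²) = 2*√(v² + 1369) = 2*√(1369 + v²))
n = 461499582764/9 - 8024126*√4423978/9 (n = ((2*√(1369 + (-2103)²) + (-937 + 271*(134 - 1*555)))*(-1459539 - 2552524))/9 = ((2*√(1369 + 4422609) + (-937 + 271*(134 - 555)))*(-4012063))/9 = ((2*√4423978 + (-937 + 271*(-421)))*(-4012063))/9 = ((2*√4423978 + (-937 - 114091))*(-4012063))/9 = ((2*√4423978 - 115028)*(-4012063))/9 = ((-115028 + 2*√4423978)*(-4012063))/9 = (461499582764 - 8024126*√4423978)/9 = 461499582764/9 - 8024126*√4423978/9 ≈ 4.9402e+10)
1/n = 1/(461499582764/9 - 8024126*√4423978/9)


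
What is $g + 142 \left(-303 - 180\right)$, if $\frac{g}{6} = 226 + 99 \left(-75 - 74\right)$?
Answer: $-155736$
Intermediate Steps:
$g = -87150$ ($g = 6 \left(226 + 99 \left(-75 - 74\right)\right) = 6 \left(226 + 99 \left(-149\right)\right) = 6 \left(226 - 14751\right) = 6 \left(-14525\right) = -87150$)
$g + 142 \left(-303 - 180\right) = -87150 + 142 \left(-303 - 180\right) = -87150 + 142 \left(-483\right) = -87150 - 68586 = -155736$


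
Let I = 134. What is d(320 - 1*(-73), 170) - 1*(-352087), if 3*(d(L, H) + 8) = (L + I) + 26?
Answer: 1056790/3 ≈ 3.5226e+5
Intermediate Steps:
d(L, H) = 136/3 + L/3 (d(L, H) = -8 + ((L + 134) + 26)/3 = -8 + ((134 + L) + 26)/3 = -8 + (160 + L)/3 = -8 + (160/3 + L/3) = 136/3 + L/3)
d(320 - 1*(-73), 170) - 1*(-352087) = (136/3 + (320 - 1*(-73))/3) - 1*(-352087) = (136/3 + (320 + 73)/3) + 352087 = (136/3 + (⅓)*393) + 352087 = (136/3 + 131) + 352087 = 529/3 + 352087 = 1056790/3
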